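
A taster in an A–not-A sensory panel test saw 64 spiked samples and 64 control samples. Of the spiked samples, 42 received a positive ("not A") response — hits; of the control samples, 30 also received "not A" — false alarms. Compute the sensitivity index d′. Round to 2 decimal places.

H = 42/64 = 0.6562
FA = 30/64 = 0.4688
z(0.6562) = 0.402, z(0.4688) = -0.078
d' = z(H) − z(FA) = 0.402 − (-0.078) = 0.480

d′ = 0.48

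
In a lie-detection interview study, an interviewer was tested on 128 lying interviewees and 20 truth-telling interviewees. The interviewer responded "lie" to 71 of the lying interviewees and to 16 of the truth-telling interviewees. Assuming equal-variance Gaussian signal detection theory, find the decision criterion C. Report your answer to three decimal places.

C = -0.490

H = 71/128 = 0.5547
FA = 16/20 = 0.8000
z(H) = z(0.5547) = 0.1375
z(FA) = z(0.8000) = 0.8416
c = −½·[z(H) + z(FA)] = −0.5 × (0.1375 + 0.8416) = -0.48955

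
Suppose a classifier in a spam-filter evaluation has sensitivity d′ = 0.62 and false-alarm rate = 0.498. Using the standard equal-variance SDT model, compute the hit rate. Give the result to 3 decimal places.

hit rate = 0.731

z(false-alarm rate) = z(0.498) = -0.0050
z(H) = z(FA) + d' = -0.0050 + 0.62 = 0.6150
hit rate = Φ(0.6150) = 0.7307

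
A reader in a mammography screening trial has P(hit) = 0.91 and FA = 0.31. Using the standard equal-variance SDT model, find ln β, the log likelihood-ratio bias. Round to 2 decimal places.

ln β = -0.78

z(H) = z(0.91) = 1.341
z(FA) = z(0.31) = -0.496
ln β = −½·[z(H)² − z(FA)²] = −0.5 × (1.798 − 0.246) = -0.776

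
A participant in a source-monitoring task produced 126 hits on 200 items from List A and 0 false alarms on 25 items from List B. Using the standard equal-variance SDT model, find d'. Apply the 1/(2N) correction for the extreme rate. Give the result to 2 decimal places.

d' = 2.39

The false-alarm rate is 0/25 = 0, so apply the 1/(2N) correction: FA → 1/(2·25) = 0.02000.
z(H) = z(0.63000) = 0.332
z(FA) = z(0.02000) = -2.054
d' = 0.332 − (-2.054) = 2.386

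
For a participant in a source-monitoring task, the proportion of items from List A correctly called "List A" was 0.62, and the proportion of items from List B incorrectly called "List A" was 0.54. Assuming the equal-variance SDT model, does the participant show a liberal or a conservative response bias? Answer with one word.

z(H) = 0.305, z(FA) = 0.100
c = −½·(z(H) + z(FA)) = -0.2025
c < 0 → liberal criterion (biased toward responding “yes”).

liberal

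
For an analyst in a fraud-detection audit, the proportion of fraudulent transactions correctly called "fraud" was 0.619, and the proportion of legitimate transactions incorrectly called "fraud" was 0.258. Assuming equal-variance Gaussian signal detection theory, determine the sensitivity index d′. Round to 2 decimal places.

Φ⁻¹(H) = Φ⁻¹(0.619) = 0.303
Φ⁻¹(FA) = Φ⁻¹(0.258) = -0.650
d' = z(H) − z(FA) = 0.303 − (-0.650) = 0.953

d′ = 0.95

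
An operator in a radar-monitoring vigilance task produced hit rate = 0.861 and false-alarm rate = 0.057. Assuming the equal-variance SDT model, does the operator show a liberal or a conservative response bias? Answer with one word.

conservative

z(H) = 1.085, z(FA) = -1.580
c = −½·(z(H) + z(FA)) = 0.2475
c > 0 → conservative criterion (biased toward responding “no”).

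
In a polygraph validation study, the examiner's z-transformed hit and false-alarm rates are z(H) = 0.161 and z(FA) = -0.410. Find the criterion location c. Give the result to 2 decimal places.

c = 0.12

c = −½·[z(H) + z(FA)] = −½·(0.161 + (-0.410)) = 0.1245
c > 0: the examiner has a conservative response bias.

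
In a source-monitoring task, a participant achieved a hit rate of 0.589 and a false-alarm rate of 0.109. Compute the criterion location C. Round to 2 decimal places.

z(0.589) = 0.225, z(0.109) = -1.232
c = −½·[z(H) + z(FA)] = −0.5 × (0.225 + (-1.232)) = 0.5035

C = 0.50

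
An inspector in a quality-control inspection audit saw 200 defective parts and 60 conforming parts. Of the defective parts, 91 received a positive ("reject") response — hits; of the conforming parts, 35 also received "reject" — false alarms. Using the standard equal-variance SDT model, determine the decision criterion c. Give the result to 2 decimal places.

c = -0.05

H = 91/200 = 0.4550
FA = 35/60 = 0.5833
Φ⁻¹(0.4550) = -0.1130, Φ⁻¹(0.5833) = 0.2103
c = −½·[z(H) + z(FA)] = −0.5 × (-0.1130 + 0.2103) = -0.04865
c < 0: the inspector has a liberal response bias.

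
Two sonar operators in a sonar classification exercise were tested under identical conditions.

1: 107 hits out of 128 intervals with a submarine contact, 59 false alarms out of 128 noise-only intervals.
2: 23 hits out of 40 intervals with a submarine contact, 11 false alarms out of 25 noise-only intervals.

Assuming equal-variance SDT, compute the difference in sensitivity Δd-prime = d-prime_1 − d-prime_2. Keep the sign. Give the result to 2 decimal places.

1: z(0.8359) = 0.978, z(0.4609) = -0.098, d' = 1.076
2: z(0.5750) = 0.189, z(0.4400) = -0.151, d' = 0.340
Δd' = d'_1 − d'_2 = 1.076 − 0.340 = 0.736
1 has the higher sensitivity.

Δd-prime = 0.74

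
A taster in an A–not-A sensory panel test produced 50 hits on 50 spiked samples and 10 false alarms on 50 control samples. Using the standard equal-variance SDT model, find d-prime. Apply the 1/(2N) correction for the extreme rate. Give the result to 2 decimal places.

d-prime = 3.17

The hit rate is 50/50 = 1, so apply the 1/(2N) correction: H → 1 − 1/(2·50) = 0.99000.
z(H) = z(0.99000) = 2.326
z(FA) = z(0.20000) = -0.842
d' = 2.326 − (-0.842) = 3.168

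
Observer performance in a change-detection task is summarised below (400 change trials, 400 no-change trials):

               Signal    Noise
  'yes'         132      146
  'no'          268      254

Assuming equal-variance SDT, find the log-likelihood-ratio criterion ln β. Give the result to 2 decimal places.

ln β = -0.04

H = 132/400 = 0.3300
FA = 146/400 = 0.3650
Φ⁻¹(H) = Φ⁻¹(0.3300) = -0.440
Φ⁻¹(FA) = Φ⁻¹(0.3650) = -0.345
ln β = −½·[z(H)² − z(FA)²] = −0.5 × (0.194 − 0.119) = -0.0375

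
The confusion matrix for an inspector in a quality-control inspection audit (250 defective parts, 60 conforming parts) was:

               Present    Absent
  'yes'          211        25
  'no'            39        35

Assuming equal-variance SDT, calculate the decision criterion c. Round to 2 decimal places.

H = 211/250 = 0.8440
FA = 25/60 = 0.4167
Φ⁻¹(H) = 1.0110
Φ⁻¹(FA) = -0.2103
c = −½·[z(H) + z(FA)] = −0.5 × (1.0110 + (-0.2103)) = -0.40035
c < 0: the inspector has a liberal response bias.

c = -0.40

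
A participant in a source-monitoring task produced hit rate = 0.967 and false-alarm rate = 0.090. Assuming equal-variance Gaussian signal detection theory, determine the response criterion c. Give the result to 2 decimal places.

c = -0.25

z(0.967) = 1.8384, z(0.090) = -1.3408
c = −½·[z(H) + z(FA)] = −0.5 × (1.8384 + (-1.3408)) = -0.2488
c < 0: the participant has a liberal response bias.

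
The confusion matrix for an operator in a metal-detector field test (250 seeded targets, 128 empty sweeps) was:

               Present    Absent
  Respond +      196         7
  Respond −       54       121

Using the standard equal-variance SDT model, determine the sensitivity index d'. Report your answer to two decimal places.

H = 196/250 = 0.7840
FA = 7/128 = 0.0547
z(H) = z(0.7840) = 0.786
z(FA) = z(0.0547) = -1.601
d' = z(H) − z(FA) = 0.786 − (-1.601) = 2.387

d' = 2.39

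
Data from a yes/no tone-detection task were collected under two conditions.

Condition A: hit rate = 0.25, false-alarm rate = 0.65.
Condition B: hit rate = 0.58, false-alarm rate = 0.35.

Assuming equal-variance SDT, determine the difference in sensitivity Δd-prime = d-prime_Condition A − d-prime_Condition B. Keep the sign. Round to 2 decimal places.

Δd-prime = -1.65

Condition A: z(0.25) = -0.674, z(0.65) = 0.385, d' = -1.059
Condition B: z(0.58) = 0.202, z(0.35) = -0.385, d' = 0.587
Δd' = d'_Condition A − d'_Condition B = -1.059 − 0.587 = -1.646
Condition B has the higher sensitivity.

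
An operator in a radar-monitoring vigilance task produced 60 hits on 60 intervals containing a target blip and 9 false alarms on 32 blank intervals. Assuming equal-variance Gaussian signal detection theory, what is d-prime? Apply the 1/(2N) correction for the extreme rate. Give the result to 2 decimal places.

The hit rate is 60/60 = 1, so apply the 1/(2N) correction: H → 1 − 1/(2·60) = 0.99167.
z(H) = z(0.99167) = 2.394
z(FA) = z(0.28125) = -0.579
d' = 2.394 − (-0.579) = 2.973

d-prime = 2.97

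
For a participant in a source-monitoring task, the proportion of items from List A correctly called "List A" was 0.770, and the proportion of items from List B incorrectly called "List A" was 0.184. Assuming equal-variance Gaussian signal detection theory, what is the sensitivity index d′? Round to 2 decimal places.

d′ = 1.64

z(H) = 0.739
z(FA) = -0.900
d' = z(H) − z(FA) = 0.739 − (-0.900) = 1.639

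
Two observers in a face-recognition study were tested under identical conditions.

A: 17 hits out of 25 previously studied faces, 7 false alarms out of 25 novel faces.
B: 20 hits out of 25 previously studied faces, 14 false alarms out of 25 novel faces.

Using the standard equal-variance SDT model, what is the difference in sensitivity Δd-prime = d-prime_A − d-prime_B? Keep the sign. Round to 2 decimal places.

A: z(0.6800) = 0.468, z(0.2800) = -0.583, d' = 1.051
B: z(0.8000) = 0.842, z(0.5600) = 0.151, d' = 0.691
Δd' = d'_A − d'_B = 1.051 − 0.691 = 0.360
A has the higher sensitivity.

Δd-prime = 0.36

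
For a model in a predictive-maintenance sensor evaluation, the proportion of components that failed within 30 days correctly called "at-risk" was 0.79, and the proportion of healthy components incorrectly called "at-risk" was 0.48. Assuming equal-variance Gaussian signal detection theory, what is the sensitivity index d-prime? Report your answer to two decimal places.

d-prime = 0.86

Φ⁻¹(0.79) = 0.806, Φ⁻¹(0.48) = -0.050
d' = z(H) − z(FA) = 0.806 − (-0.050) = 0.856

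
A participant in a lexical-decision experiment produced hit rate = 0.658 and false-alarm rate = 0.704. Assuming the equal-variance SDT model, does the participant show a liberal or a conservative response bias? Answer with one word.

liberal

z(H) = 0.407, z(FA) = 0.536
c = −½·(z(H) + z(FA)) = -0.4715
c < 0 → liberal criterion (biased toward responding “yes”).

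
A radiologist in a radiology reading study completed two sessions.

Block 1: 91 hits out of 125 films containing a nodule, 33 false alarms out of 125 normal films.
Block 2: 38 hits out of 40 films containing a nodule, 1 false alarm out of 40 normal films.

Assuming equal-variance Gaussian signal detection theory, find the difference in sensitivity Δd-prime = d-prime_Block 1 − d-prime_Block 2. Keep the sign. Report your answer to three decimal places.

Block 1: z(0.7280) = 0.6068, z(0.2640) = -0.6311, d' = 1.2379
Block 2: z(0.9500) = 1.6449, z(0.0250) = -1.9600, d' = 3.6049
Δd' = d'_Block 1 − d'_Block 2 = 1.2379 − 3.6049 = -2.3670
Block 2 has the higher sensitivity.

Δd-prime = -2.367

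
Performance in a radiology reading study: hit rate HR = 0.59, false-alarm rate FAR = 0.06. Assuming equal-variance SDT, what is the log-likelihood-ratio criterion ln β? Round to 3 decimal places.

ln β = 1.183

z(H) = z(0.59) = 0.2275
z(FA) = z(0.06) = -1.5548
ln β = −½·[z(H)² − z(FA)²] = −0.5 × (0.0518 − 2.4174) = 1.1828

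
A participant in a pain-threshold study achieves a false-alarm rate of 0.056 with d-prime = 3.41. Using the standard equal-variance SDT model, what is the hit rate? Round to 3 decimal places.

z(false-alarm rate) = z(0.056) = -1.5893
z(H) = z(FA) + d' = -1.5893 + 3.41 = 1.8207
hit rate = Φ(1.8207) = 0.9657

hit rate = 0.966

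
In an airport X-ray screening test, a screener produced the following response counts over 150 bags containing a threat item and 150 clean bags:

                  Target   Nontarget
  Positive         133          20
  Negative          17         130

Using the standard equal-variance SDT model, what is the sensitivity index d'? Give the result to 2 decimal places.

H = 133/150 = 0.8867
FA = 20/150 = 0.1333
z(0.8867) = 1.209, z(0.1333) = -1.111
d' = z(H) − z(FA) = 1.209 − (-1.111) = 2.320

d' = 2.32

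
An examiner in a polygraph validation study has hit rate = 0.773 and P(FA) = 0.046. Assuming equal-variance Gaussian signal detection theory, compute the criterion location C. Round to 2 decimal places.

C = 0.47

Φ⁻¹(H) = 0.749
Φ⁻¹(FA) = -1.685
c = −½·[z(H) + z(FA)] = −0.5 × (0.749 + (-1.685)) = 0.468
c > 0: the examiner has a conservative response bias.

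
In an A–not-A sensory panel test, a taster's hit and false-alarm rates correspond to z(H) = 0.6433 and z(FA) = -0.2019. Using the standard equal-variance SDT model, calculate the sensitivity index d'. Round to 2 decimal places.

d' = 0.85

d' = z(H) − z(FA) = 0.6433 − (-0.2019) = 0.8452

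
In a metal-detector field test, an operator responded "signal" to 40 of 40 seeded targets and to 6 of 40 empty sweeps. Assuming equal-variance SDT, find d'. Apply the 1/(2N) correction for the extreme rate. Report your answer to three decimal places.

The hit rate is 40/40 = 1, so apply the 1/(2N) correction: H → 1 − 1/(2·40) = 0.98750.
z(H) = z(0.98750) = 2.2414
z(FA) = z(0.15000) = -1.0364
d' = 2.2414 − (-1.0364) = 3.2778

d' = 3.278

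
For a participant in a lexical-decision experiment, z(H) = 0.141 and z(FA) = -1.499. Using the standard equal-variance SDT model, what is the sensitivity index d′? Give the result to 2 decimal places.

d′ = 1.64

d' = z(H) − z(FA) = 0.141 − (-1.499) = 1.640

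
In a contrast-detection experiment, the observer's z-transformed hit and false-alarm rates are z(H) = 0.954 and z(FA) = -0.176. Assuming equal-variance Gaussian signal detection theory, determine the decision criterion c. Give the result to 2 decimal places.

c = -0.39

c = −½·[z(H) + z(FA)] = −½·(0.954 + (-0.176)) = -0.389
c < 0: the observer has a liberal response bias.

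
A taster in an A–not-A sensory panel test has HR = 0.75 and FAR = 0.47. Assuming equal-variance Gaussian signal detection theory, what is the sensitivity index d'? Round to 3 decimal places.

z(H) = 0.6745
z(FA) = -0.0753
d' = z(H) − z(FA) = 0.6745 − (-0.0753) = 0.7498

d' = 0.750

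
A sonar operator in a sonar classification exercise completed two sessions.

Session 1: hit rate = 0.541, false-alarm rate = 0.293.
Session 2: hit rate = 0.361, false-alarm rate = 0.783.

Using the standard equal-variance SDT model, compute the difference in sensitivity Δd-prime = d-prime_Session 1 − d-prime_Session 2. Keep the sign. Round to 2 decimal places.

Δd-prime = 1.79

Session 1: z(0.541) = 0.103, z(0.293) = -0.545, d' = 0.648
Session 2: z(0.361) = -0.356, z(0.783) = 0.782, d' = -1.138
Δd' = d'_Session 1 − d'_Session 2 = 0.648 − (-1.138) = 1.786
Session 1 has the higher sensitivity.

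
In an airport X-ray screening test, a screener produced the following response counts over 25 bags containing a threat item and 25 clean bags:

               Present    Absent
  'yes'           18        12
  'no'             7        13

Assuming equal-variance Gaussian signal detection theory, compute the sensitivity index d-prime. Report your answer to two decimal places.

H = 18/25 = 0.7200
FA = 12/25 = 0.4800
z(H) = z(0.7200) = 0.583
z(FA) = z(0.4800) = -0.050
d' = z(H) − z(FA) = 0.583 − (-0.050) = 0.633

d-prime = 0.63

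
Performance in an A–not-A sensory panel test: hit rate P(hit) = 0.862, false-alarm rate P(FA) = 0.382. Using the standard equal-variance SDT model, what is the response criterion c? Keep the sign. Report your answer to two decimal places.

c = -0.39

z(H) = 1.0893
z(FA) = -0.3002
c = −½·[z(H) + z(FA)] = −0.5 × (1.0893 + (-0.3002)) = -0.39455
c < 0: the taster has a liberal response bias.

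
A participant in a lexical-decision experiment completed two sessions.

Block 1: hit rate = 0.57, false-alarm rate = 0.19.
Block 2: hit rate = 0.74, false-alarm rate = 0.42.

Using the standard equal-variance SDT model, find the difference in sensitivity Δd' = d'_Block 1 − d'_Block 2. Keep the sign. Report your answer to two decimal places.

Block 1: z(0.57) = 0.176, z(0.19) = -0.878, d' = 1.054
Block 2: z(0.74) = 0.643, z(0.42) = -0.202, d' = 0.845
Δd' = d'_Block 1 − d'_Block 2 = 1.054 − 0.845 = 0.209
Block 1 has the higher sensitivity.

Δd' = 0.21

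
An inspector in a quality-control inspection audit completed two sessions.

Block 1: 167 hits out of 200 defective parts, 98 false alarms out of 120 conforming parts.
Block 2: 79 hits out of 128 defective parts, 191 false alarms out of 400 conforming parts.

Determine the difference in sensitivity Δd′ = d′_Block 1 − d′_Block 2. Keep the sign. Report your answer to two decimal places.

Δd′ = -0.28

Block 1: z(0.8350) = 0.974, z(0.8167) = 0.903, d' = 0.071
Block 2: z(0.6172) = 0.298, z(0.4775) = -0.056, d' = 0.354
Δd' = d'_Block 1 − d'_Block 2 = 0.071 − 0.354 = -0.283
Block 2 has the higher sensitivity.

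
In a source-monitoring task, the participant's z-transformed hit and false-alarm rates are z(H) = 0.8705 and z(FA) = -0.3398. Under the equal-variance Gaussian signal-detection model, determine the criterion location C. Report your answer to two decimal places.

c = −½·[z(H) + z(FA)] = −½·(0.8705 + (-0.3398)) = -0.26535
c < 0: the participant has a liberal response bias.

C = -0.27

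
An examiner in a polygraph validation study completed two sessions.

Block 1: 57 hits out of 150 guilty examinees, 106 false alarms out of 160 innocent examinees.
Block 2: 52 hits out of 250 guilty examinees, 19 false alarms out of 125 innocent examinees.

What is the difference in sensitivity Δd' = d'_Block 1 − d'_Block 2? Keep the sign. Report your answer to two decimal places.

Δd' = -0.94

Block 1: z(0.3800) = -0.305, z(0.6625) = 0.419, d' = -0.724
Block 2: z(0.2080) = -0.813, z(0.1520) = -1.028, d' = 0.215
Δd' = d'_Block 1 − d'_Block 2 = -0.724 − 0.215 = -0.939
Block 2 has the higher sensitivity.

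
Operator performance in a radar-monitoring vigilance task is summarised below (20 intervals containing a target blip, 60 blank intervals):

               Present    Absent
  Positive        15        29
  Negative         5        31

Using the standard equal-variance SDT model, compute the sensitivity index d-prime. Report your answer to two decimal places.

d-prime = 0.72

H = 15/20 = 0.7500
FA = 29/60 = 0.4833
z(H) = 0.674
z(FA) = -0.042
d' = z(H) − z(FA) = 0.674 − (-0.042) = 0.716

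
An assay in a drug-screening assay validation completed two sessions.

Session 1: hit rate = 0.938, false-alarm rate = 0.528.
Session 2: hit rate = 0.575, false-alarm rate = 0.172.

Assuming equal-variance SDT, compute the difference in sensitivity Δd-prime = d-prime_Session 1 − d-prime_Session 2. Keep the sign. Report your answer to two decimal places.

Δd-prime = 0.33

Session 1: z(0.938) = 1.538, z(0.528) = 0.070, d' = 1.468
Session 2: z(0.575) = 0.189, z(0.172) = -0.946, d' = 1.135
Δd' = d'_Session 1 − d'_Session 2 = 1.468 − 1.135 = 0.333
Session 1 has the higher sensitivity.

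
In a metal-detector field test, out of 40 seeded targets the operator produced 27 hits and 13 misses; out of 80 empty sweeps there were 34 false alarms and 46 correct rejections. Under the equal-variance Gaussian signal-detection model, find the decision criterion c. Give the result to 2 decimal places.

c = -0.13

H = 27/40 = 0.6750
FA = 34/80 = 0.4250
z(H) = z(0.6750) = 0.4538
z(FA) = z(0.4250) = -0.1891
c = −½·[z(H) + z(FA)] = −0.5 × (0.4538 + (-0.1891)) = -0.13235
c < 0: the operator has a liberal response bias.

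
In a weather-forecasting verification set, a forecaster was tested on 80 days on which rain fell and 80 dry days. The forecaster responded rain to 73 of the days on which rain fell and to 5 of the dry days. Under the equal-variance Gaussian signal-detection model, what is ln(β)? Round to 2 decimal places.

ln β = 0.26

H = 73/80 = 0.9125
FA = 5/80 = 0.0625
z(0.9125) = 1.356, z(0.0625) = -1.534
ln β = −½·[z(H)² − z(FA)²] = −0.5 × (1.839 − 2.353) = 0.257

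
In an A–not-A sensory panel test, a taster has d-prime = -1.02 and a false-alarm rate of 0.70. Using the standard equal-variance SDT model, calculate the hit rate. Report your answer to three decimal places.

hit rate = 0.310

z(false-alarm rate) = z(0.70) = 0.5244
z(H) = z(FA) + d' = 0.5244 + (-1.02) = -0.4956
hit rate = Φ(-0.4956) = 0.3101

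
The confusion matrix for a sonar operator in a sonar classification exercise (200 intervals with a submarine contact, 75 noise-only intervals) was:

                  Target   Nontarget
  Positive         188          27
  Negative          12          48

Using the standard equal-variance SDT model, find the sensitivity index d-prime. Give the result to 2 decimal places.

H = 188/200 = 0.9400
FA = 27/75 = 0.3600
z(H) = z(0.9400) = 1.555
z(FA) = z(0.3600) = -0.358
d' = z(H) − z(FA) = 1.555 − (-0.358) = 1.913

d-prime = 1.91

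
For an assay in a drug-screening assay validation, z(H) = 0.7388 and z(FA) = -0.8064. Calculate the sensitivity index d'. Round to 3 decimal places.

d' = 1.545

d' = z(H) − z(FA) = 0.7388 − (-0.8064) = 1.5452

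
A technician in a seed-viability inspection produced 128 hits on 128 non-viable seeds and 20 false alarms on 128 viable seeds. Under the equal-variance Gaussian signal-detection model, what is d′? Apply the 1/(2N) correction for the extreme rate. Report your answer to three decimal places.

d′ = 3.670

The hit rate is 128/128 = 1, so apply the 1/(2N) correction: H → 1 − 1/(2·128) = 0.99609.
z(H) = z(0.99609) = 2.6597
z(FA) = z(0.15625) = -1.0100
d' = 2.6597 − (-1.0100) = 3.6697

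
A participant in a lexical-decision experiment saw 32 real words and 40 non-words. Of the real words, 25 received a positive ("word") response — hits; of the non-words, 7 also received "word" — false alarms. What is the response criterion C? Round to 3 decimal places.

H = 25/32 = 0.7812
FA = 7/40 = 0.1750
z(H) = z(0.7812) = 0.7763
z(FA) = z(0.1750) = -0.9346
c = −½·[z(H) + z(FA)] = −0.5 × (0.7763 + (-0.9346)) = 0.07915
c > 0: the participant has a conservative response bias.

C = 0.079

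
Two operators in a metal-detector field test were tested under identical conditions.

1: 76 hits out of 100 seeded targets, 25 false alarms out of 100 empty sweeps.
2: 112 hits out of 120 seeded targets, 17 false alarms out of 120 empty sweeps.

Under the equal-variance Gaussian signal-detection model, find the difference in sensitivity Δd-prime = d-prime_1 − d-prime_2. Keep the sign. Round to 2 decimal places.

Δd-prime = -1.19

1: z(0.7600) = 0.706, z(0.2500) = -0.674, d' = 1.380
2: z(0.9333) = 1.501, z(0.1417) = -1.073, d' = 2.574
Δd' = d'_1 − d'_2 = 1.380 − 2.574 = -1.194
2 has the higher sensitivity.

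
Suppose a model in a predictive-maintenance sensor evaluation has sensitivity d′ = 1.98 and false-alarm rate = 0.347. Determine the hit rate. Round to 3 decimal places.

hit rate = 0.944

z(false-alarm rate) = z(0.347) = -0.3934
z(H) = z(FA) + d' = -0.3934 + 1.98 = 1.5866
hit rate = Φ(1.5866) = 0.9437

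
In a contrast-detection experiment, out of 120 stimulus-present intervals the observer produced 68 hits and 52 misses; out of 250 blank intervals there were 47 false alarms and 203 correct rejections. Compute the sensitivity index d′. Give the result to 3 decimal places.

H = 68/120 = 0.5667
FA = 47/250 = 0.1880
z(H) = z(0.5667) = 0.1680
z(FA) = z(0.1880) = -0.8853
d' = z(H) − z(FA) = 0.1680 − (-0.8853) = 1.0533

d′ = 1.053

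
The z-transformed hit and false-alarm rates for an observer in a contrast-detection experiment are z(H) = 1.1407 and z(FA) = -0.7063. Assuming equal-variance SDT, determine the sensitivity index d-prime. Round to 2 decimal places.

d' = z(H) − z(FA) = 1.1407 − (-0.7063) = 1.8470

d-prime = 1.85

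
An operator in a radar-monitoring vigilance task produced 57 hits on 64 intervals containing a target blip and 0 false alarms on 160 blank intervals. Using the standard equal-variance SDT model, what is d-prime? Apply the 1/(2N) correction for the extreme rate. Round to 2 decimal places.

The false-alarm rate is 0/160 = 0, so apply the 1/(2N) correction: FA → 1/(2·160) = 0.00313.
z(H) = z(0.89062) = 1.230
z(FA) = z(0.00313) = -2.734
d' = 1.230 − (-2.734) = 3.964

d-prime = 3.96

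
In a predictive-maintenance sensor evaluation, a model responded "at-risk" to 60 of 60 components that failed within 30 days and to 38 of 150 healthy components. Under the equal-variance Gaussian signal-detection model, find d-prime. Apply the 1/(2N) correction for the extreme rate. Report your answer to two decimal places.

d-prime = 3.06

The hit rate is 60/60 = 1, so apply the 1/(2N) correction: H → 1 − 1/(2·60) = 0.99167.
z(H) = z(0.99167) = 2.394
z(FA) = z(0.25333) = -0.664
d' = 2.394 − (-0.664) = 3.058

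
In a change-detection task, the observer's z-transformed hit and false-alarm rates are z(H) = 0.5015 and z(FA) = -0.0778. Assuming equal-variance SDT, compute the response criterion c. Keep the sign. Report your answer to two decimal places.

c = −½·[z(H) + z(FA)] = −½·(0.5015 + (-0.0778)) = -0.21185
c < 0: the observer has a liberal response bias.

c = -0.21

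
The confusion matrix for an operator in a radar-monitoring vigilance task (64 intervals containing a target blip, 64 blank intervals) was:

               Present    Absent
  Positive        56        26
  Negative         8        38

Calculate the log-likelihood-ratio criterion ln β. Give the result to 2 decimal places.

ln β = -0.63

H = 56/64 = 0.8750
FA = 26/64 = 0.4062
z(H) = z(0.8750) = 1.150
z(FA) = z(0.4062) = -0.237
ln β = −½·[z(H)² − z(FA)²] = −0.5 × (1.323 − 0.056) = -0.6335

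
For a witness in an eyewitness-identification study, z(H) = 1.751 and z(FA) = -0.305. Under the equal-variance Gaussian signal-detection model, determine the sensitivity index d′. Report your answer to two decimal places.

d′ = 2.06

d' = z(H) − z(FA) = 1.751 − (-0.305) = 2.056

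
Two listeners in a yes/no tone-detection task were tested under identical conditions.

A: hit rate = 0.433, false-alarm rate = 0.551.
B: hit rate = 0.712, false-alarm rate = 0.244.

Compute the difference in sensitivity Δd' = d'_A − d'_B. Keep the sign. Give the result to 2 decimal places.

A: z(0.433) = -0.169, z(0.551) = 0.128, d' = -0.297
B: z(0.712) = 0.559, z(0.244) = -0.693, d' = 1.252
Δd' = d'_A − d'_B = -0.297 − 1.252 = -1.549
B has the higher sensitivity.

Δd' = -1.55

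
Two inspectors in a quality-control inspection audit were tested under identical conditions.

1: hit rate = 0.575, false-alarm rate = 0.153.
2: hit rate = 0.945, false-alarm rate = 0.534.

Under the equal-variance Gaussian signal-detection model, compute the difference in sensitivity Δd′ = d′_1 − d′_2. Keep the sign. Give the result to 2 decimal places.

1: z(0.575) = 0.189, z(0.153) = -1.024, d' = 1.213
2: z(0.945) = 1.598, z(0.534) = 0.085, d' = 1.513
Δd' = d'_1 − d'_2 = 1.213 − 1.513 = -0.300
2 has the higher sensitivity.

Δd′ = -0.30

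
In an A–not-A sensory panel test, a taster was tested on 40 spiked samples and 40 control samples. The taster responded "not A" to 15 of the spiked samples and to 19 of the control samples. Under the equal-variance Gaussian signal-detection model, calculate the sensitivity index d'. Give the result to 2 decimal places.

d' = -0.26

H = 15/40 = 0.3750
FA = 19/40 = 0.4750
z(0.3750) = -0.3186, z(0.4750) = -0.0627
d' = z(H) − z(FA) = -0.3186 − (-0.0627) = -0.2559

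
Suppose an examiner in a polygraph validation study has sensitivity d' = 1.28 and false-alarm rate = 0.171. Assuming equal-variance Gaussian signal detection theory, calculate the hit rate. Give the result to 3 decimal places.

hit rate = 0.629

z(false-alarm rate) = z(0.171) = -0.9502
z(H) = z(FA) + d' = -0.9502 + 1.28 = 0.3298
hit rate = Φ(0.3298) = 0.6292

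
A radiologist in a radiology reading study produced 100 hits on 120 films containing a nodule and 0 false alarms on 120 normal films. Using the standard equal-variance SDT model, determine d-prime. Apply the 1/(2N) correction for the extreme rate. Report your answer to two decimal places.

The false-alarm rate is 0/120 = 0, so apply the 1/(2N) correction: FA → 1/(2·120) = 0.00417.
z(H) = z(0.83333) = 0.967
z(FA) = z(0.00417) = -2.638
d' = 0.967 − (-2.638) = 3.605

d-prime = 3.61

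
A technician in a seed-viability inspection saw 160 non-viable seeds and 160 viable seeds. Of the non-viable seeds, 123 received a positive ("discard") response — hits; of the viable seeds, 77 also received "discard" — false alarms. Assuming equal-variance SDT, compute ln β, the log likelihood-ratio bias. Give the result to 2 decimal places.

H = 123/160 = 0.7688
FA = 77/160 = 0.4813
z(H) = 0.735
z(FA) = -0.047
ln β = −½·[z(H)² − z(FA)²] = −0.5 × (0.540 − 0.002) = -0.269

ln β = -0.27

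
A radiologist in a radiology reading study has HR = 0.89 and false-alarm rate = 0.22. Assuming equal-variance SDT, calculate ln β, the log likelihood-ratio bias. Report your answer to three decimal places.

ln β = -0.454

Φ⁻¹(H) = Φ⁻¹(0.89) = 1.2265
Φ⁻¹(FA) = Φ⁻¹(0.22) = -0.7722
ln β = −½·[z(H)² − z(FA)²] = −0.5 × (1.5043 − 0.5963) = -0.4540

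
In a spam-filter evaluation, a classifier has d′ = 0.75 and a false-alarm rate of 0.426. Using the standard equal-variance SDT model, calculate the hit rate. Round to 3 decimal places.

z(false-alarm rate) = z(0.426) = -0.1866
z(H) = z(FA) + d' = -0.1866 + 0.75 = 0.5634
hit rate = Φ(0.5634) = 0.7134

hit rate = 0.713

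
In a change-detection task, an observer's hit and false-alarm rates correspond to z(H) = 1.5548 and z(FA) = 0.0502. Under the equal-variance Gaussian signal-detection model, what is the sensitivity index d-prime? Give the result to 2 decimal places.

d' = z(H) − z(FA) = 1.5548 − 0.0502 = 1.5046

d-prime = 1.50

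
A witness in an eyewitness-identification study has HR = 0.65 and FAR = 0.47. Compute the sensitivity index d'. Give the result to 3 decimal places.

z(H) = 0.3853
z(FA) = -0.0753
d' = z(H) − z(FA) = 0.3853 − (-0.0753) = 0.4606

d' = 0.461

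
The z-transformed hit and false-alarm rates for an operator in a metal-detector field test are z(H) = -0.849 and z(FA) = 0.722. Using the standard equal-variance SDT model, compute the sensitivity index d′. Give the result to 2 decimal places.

d′ = -1.57

d' = z(H) − z(FA) = -0.849 − 0.722 = -1.571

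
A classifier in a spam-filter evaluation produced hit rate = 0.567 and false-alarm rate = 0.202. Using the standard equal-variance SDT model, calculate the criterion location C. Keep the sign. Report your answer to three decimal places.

C = 0.333

z(H) = 0.1687
z(FA) = -0.8345
c = −½·[z(H) + z(FA)] = −0.5 × (0.1687 + (-0.8345)) = 0.3329
c > 0: the classifier has a conservative response bias.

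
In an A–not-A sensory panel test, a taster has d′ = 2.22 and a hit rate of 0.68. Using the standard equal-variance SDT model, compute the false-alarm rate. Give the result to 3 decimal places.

z(hit rate) = z(0.68) = 0.4677
z(FA) = z(H) − d' = 0.4677 − 2.22 = -1.7523
false-alarm rate = Φ(-1.7523) = 0.0399

false-alarm rate = 0.040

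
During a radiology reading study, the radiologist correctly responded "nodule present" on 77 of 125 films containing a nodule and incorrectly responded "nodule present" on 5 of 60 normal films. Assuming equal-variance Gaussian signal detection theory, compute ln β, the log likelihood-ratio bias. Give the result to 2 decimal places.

ln β = 0.91

H = 77/125 = 0.6160
FA = 5/60 = 0.0833
Φ⁻¹(H) = 0.295
Φ⁻¹(FA) = -1.383
ln β = −½·[z(H)² − z(FA)²] = −0.5 × (0.087 − 1.913) = 0.913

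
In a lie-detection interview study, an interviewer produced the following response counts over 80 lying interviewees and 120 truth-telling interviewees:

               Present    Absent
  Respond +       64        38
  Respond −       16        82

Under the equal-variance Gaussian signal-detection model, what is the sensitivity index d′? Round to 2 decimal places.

H = 64/80 = 0.8000
FA = 38/120 = 0.3167
Φ⁻¹(H) = 0.8416
Φ⁻¹(FA) = -0.4769
d' = z(H) − z(FA) = 0.8416 − (-0.4769) = 1.3185

d′ = 1.32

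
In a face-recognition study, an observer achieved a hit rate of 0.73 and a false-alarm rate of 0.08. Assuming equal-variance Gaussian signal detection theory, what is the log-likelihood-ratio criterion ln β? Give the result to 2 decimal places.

ln β = 0.80

z(0.73) = 0.613, z(0.08) = -1.405
ln β = −½·[z(H)² − z(FA)²] = −0.5 × (0.376 − 1.974) = 0.799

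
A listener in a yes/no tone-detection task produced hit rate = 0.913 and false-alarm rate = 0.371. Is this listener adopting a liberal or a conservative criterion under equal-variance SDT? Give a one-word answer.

liberal

z(H) = 1.359, z(FA) = -0.329
c = −½·(z(H) + z(FA)) = -0.515
c < 0 → liberal criterion (biased toward responding “yes”).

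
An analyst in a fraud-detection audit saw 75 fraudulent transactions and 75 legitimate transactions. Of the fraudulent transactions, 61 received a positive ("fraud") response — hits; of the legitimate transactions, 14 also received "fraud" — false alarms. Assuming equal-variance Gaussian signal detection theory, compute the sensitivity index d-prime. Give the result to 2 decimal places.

H = 61/75 = 0.8133
FA = 14/75 = 0.1867
z(H) = z(0.8133) = 0.8901
z(FA) = z(0.1867) = -0.8901
d' = z(H) − z(FA) = 0.8901 − (-0.8901) = 1.7802

d-prime = 1.78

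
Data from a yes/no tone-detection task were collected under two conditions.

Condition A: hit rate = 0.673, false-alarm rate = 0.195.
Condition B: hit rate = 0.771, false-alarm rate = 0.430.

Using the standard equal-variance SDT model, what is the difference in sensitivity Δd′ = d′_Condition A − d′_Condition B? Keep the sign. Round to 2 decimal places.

Condition A: z(0.673) = 0.448, z(0.195) = -0.860, d' = 1.308
Condition B: z(0.771) = 0.742, z(0.430) = -0.176, d' = 0.918
Δd' = d'_Condition A − d'_Condition B = 1.308 − 0.918 = 0.390
Condition A has the higher sensitivity.

Δd′ = 0.39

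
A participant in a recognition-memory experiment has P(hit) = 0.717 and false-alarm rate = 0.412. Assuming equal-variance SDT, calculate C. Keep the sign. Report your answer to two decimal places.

C = -0.18

z(H) = z(0.717) = 0.5740
z(FA) = z(0.412) = -0.2224
c = −½·[z(H) + z(FA)] = −0.5 × (0.5740 + (-0.2224)) = -0.1758
c < 0: the participant has a liberal response bias.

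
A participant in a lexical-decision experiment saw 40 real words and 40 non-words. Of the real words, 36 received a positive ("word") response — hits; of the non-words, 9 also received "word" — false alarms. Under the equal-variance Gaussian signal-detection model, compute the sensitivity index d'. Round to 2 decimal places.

H = 36/40 = 0.9000
FA = 9/40 = 0.2250
z(H) = z(0.9000) = 1.282
z(FA) = z(0.2250) = -0.755
d' = z(H) − z(FA) = 1.282 − (-0.755) = 2.037

d' = 2.04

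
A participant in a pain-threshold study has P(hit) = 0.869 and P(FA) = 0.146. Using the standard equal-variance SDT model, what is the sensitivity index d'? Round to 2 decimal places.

d' = 2.18

z(H) = z(0.869) = 1.1217
z(FA) = z(0.146) = -1.0537
d' = z(H) − z(FA) = 1.1217 − (-1.0537) = 2.1754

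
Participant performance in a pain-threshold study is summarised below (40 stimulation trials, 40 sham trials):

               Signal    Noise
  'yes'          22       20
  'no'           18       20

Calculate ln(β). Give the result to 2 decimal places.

H = 22/40 = 0.5500
FA = 20/40 = 0.5000
Φ⁻¹(H) = 0.126
Φ⁻¹(FA) = 0.000
ln β = −½·[z(H)² − z(FA)²] = −0.5 × (0.016 − 0.000) = -0.008

ln β = -0.01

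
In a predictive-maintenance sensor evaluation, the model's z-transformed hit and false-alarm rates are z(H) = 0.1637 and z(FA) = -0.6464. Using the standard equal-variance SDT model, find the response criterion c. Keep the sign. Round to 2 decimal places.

c = −½·[z(H) + z(FA)] = −½·(0.1637 + (-0.6464)) = 0.24135
c > 0: the model has a conservative response bias.

c = 0.24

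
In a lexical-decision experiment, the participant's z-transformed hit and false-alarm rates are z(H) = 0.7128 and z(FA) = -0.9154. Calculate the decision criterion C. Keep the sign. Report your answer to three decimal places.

c = −½·[z(H) + z(FA)] = −½·(0.7128 + (-0.9154)) = 0.1013
c > 0: the participant has a conservative response bias.

C = 0.101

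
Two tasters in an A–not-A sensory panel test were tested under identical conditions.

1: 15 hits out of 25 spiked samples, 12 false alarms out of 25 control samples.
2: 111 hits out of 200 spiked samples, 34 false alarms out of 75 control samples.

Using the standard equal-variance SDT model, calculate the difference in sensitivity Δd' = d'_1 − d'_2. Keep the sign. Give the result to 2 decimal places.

1: z(0.6000) = 0.253, z(0.4800) = -0.050, d' = 0.303
2: z(0.5550) = 0.138, z(0.4533) = -0.117, d' = 0.255
Δd' = d'_1 − d'_2 = 0.303 − 0.255 = 0.048
1 has the higher sensitivity.

Δd' = 0.05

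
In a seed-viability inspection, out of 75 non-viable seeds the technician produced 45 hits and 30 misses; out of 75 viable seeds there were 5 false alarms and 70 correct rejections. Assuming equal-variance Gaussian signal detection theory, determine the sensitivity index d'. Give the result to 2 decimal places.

H = 45/75 = 0.6000
FA = 5/75 = 0.0667
z(0.6000) = 0.253, z(0.0667) = -1.501
d' = z(H) − z(FA) = 0.253 − (-1.501) = 1.754

d' = 1.75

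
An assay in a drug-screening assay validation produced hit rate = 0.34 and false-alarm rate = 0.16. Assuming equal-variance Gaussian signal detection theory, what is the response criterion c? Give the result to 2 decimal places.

c = 0.70

Φ⁻¹(H) = Φ⁻¹(0.34) = -0.4125
Φ⁻¹(FA) = Φ⁻¹(0.16) = -0.9945
c = −½·[z(H) + z(FA)] = −0.5 × (-0.4125 + (-0.9945)) = 0.7035
c > 0: the assay has a conservative response bias.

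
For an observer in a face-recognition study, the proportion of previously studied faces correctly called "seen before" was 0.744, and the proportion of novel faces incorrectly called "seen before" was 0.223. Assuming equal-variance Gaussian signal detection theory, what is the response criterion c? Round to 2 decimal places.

c = 0.05

z(H) = z(0.744) = 0.6557
z(FA) = z(0.223) = -0.7621
c = −½·[z(H) + z(FA)] = −0.5 × (0.6557 + (-0.7621)) = 0.0532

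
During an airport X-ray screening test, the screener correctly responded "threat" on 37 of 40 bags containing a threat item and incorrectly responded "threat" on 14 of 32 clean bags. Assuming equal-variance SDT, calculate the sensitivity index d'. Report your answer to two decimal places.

H = 37/40 = 0.9250
FA = 14/32 = 0.4375
z(0.9250) = 1.4395, z(0.4375) = -0.1573
d' = z(H) − z(FA) = 1.4395 − (-0.1573) = 1.5968

d' = 1.60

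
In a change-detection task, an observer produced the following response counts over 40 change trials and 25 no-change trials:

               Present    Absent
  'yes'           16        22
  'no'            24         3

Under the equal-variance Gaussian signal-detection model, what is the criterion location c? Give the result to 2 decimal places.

H = 16/40 = 0.4000
FA = 22/25 = 0.8800
z(0.4000) = -0.2533, z(0.8800) = 1.1750
c = −½·[z(H) + z(FA)] = −0.5 × (-0.2533 + 1.1750) = -0.46085

c = -0.46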